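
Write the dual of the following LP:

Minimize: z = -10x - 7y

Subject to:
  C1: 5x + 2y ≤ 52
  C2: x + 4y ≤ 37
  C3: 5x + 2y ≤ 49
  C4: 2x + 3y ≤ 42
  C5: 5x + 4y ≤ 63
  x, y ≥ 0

Primal min cᵀx s.t. Ax ≤ b, x ≥ 0  →  Dual max −bᵀy s.t. Aᵀy ≥ −c, y ≥ 0.

Maximize: z = -52y1 - 37y2 - 49y3 - 42y4 - 63y5

Subject to:
  5y1 + y2 + 5y3 + 2y4 + 5y5 ≥ 10
  2y1 + 4y2 + 2y3 + 3y4 + 4y5 ≥ 7
  y1, y2, y3, y4, y5 ≥ 0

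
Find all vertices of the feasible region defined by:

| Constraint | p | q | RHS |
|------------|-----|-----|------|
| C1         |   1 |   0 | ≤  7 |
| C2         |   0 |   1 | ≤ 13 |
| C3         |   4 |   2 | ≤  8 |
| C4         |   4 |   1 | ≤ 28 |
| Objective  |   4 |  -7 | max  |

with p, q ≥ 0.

(0, 0), (2, 0), (0, 4)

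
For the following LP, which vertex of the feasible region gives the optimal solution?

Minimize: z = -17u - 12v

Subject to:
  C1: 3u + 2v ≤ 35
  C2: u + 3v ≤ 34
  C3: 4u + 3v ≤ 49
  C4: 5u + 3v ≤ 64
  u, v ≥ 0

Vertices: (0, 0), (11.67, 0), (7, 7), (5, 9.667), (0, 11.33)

Evaluate the objective at each vertex of the feasible region:
  z(0, 0) = 0
  z(11.67, 0) = -198.3
  z(7, 7) = -203  ←
  z(5, 9.667) = -201
  z(0, 11.33) = -136
The minimum is at u = 7, v = 7.

(7, 7)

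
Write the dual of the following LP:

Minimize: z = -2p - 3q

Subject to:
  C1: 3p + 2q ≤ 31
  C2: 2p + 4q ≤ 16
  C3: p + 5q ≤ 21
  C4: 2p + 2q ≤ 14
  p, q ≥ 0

Primal min cᵀx s.t. Ax ≤ b, x ≥ 0  →  Dual max −bᵀy s.t. Aᵀy ≥ −c, y ≥ 0.

Maximize: z = -31y1 - 16y2 - 21y3 - 14y4

Subject to:
  3y1 + 2y2 + y3 + 2y4 ≥ 2
  2y1 + 4y2 + 5y3 + 2y4 ≥ 3
  y1, y2, y3, y4 ≥ 0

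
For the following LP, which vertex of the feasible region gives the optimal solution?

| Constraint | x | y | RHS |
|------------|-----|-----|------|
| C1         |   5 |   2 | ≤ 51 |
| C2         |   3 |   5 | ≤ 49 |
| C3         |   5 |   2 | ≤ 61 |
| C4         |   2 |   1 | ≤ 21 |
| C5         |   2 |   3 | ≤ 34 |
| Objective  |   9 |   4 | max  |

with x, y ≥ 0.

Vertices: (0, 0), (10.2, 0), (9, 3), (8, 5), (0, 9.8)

Evaluate the objective at each vertex of the feasible region:
  z(0, 0) = 0
  z(10.2, 0) = 91.8
  z(9, 3) = 93  ←
  z(8, 5) = 92
  z(0, 9.8) = 39.2
The maximum is at x = 9, y = 3.

(9, 3)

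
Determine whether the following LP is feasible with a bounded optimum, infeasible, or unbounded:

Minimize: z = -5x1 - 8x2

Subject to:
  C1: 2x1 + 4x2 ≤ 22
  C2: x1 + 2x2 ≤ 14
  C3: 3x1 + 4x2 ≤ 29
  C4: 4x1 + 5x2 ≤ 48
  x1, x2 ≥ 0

Feasible with a bounded optimal solution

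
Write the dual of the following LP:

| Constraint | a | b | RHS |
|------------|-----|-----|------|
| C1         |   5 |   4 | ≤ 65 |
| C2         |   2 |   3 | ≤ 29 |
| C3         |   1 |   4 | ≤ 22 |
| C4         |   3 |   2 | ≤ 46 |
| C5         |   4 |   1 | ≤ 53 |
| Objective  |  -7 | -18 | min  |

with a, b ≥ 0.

Primal min cᵀx s.t. Ax ≤ b, x ≥ 0  →  Dual max −bᵀy s.t. Aᵀy ≥ −c, y ≥ 0.

Maximize: z = -65y1 - 29y2 - 22y3 - 46y4 - 53y5

Subject to:
  5y1 + 2y2 + y3 + 3y4 + 4y5 ≥ 7
  4y1 + 3y2 + 4y3 + 2y4 + y5 ≥ 18
  y1, y2, y3, y4, y5 ≥ 0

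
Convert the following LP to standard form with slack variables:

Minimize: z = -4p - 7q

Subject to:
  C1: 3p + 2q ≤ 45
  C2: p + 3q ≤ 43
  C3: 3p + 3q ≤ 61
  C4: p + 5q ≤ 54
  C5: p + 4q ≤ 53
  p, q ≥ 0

min z = -4p - 7q

s.t.
  3p + 2q + s1 = 45
  p + 3q + s2 = 43
  3p + 3q + s3 = 61
  p + 5q + s4 = 54
  p + 4q + s5 = 53
  p, q, s1, s2, s3, s4, s5 ≥ 0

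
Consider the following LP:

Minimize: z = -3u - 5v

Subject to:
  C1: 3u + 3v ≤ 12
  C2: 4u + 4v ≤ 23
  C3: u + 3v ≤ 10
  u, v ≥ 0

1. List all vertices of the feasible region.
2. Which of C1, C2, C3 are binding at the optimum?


1. (0, 0), (4, 0), (1, 3), (0, 3.333)
2. C1, C3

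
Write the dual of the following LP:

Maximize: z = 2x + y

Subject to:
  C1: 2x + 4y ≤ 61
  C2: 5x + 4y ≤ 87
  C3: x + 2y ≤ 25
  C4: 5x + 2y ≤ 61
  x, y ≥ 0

Primal max cᵀx s.t. Ax ≤ b, x ≥ 0  →  Dual min bᵀy s.t. Aᵀy ≥ c, y ≥ 0.

Minimize: z = 61y1 + 87y2 + 25y3 + 61y4

Subject to:
  2y1 + 5y2 + y3 + 5y4 ≥ 2
  4y1 + 4y2 + 2y3 + 2y4 ≥ 1
  y1, y2, y3, y4 ≥ 0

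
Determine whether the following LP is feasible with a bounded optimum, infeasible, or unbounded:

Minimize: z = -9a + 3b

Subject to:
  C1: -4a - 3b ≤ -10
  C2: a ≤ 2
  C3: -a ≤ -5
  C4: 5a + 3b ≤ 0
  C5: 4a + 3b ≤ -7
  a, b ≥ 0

Infeasible (no feasible solution exists)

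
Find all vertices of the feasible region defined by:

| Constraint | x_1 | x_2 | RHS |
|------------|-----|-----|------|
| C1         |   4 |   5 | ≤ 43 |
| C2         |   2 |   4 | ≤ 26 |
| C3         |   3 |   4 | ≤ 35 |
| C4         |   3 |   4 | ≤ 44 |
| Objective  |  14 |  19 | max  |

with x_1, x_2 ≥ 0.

(0, 0), (10.75, 0), (7, 3), (0, 6.5)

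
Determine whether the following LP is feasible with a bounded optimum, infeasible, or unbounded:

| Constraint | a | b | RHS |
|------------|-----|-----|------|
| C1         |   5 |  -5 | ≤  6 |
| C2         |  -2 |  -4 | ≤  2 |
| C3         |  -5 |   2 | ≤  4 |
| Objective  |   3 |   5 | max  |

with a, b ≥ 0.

Unbounded (objective can increase without bound)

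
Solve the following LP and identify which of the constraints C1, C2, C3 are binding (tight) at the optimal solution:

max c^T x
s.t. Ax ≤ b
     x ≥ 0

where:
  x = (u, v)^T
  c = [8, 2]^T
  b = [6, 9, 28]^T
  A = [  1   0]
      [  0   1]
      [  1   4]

At u = 6, v = 5.5, compute slack b - a·x for each constraint:
  C1: 6 − 6 = 0  (binding)
  C2: 9 − 5.5 = 3.5  (slack)
  C3: 28 − 28 = 0  (binding)

Optimal: u = 6, v = 5.5
Binding: C1, C3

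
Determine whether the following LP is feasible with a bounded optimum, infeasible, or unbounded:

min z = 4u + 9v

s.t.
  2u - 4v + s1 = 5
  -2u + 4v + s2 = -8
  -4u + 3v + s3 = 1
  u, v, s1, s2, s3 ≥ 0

Infeasible (no feasible solution exists)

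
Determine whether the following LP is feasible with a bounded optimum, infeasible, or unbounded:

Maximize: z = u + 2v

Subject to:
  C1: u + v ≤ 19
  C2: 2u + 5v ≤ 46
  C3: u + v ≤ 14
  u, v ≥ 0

Feasible with a bounded optimal solution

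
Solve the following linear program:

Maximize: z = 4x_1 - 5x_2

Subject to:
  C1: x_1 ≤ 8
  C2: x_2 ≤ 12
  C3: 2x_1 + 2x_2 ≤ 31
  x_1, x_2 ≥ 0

Evaluate the objective at each vertex of the feasible region:
  z(0, 0) = 0
  z(8, 0) = 32  ←
  z(8, 7.5) = -5.5
  z(3.5, 12) = -46
  z(0, 12) = -60
The maximum is at x_1 = 8, x_2 = 0.

x_1 = 8, x_2 = 0, z = 32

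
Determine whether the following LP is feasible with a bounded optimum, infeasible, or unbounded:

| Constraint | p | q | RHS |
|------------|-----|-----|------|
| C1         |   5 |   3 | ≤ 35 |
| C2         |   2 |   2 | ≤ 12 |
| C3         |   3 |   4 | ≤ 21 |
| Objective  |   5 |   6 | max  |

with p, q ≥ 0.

Feasible with a bounded optimal solution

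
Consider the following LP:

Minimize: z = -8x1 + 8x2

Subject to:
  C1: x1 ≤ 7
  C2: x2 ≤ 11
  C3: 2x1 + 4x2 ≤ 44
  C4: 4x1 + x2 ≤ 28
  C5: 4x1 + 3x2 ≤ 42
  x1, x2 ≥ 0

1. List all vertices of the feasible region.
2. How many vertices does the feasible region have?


1. (0, 0), (7, 0), (5.25, 7), (3.6, 9.2), (0, 11)
2. 5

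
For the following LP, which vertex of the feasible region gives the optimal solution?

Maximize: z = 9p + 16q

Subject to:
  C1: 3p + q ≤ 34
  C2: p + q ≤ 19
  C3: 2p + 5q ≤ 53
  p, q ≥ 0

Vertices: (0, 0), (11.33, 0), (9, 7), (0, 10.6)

Evaluate the objective at each vertex of the feasible region:
  z(0, 0) = 0
  z(11.33, 0) = 102
  z(9, 7) = 193  ←
  z(0, 10.6) = 169.6
The maximum is at p = 9, q = 7.

(9, 7)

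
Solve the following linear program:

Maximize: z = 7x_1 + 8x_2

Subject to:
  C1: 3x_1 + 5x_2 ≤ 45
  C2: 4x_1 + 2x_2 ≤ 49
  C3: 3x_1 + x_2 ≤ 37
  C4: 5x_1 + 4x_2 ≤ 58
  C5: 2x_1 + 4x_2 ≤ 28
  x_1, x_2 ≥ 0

Evaluate the objective at each vertex of the feasible region:
  z(0, 0) = 0
  z(11.6, 0) = 81.2
  z(10, 2) = 86  ←
  z(0, 7) = 56
The maximum is at x_1 = 10, x_2 = 2.

x_1 = 10, x_2 = 2, z = 86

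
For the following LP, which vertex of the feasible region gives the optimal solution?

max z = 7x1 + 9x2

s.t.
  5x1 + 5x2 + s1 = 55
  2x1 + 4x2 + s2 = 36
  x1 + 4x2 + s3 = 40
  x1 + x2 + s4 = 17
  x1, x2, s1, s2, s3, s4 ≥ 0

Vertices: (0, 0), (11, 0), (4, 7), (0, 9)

Evaluate the objective at each vertex of the feasible region:
  z(0, 0) = 0
  z(11, 0) = 77
  z(4, 7) = 91  ←
  z(0, 9) = 81
The maximum is at x1 = 4, x2 = 7.

(4, 7)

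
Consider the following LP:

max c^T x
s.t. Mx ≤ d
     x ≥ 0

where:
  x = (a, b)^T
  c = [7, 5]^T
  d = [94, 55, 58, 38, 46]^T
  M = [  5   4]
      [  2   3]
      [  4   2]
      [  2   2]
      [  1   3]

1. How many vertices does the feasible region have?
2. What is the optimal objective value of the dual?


1. 5
2. 115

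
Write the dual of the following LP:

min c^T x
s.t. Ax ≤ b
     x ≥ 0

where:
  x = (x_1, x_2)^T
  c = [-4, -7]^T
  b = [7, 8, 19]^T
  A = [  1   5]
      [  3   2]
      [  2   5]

Primal min cᵀx s.t. Ax ≤ b, x ≥ 0  →  Dual max −bᵀy s.t. Aᵀy ≥ −c, y ≥ 0.

Maximize: z = -7y1 - 8y2 - 19y3

Subject to:
  y1 + 3y2 + 2y3 ≥ 4
  5y1 + 2y2 + 5y3 ≥ 7
  y1, y2, y3 ≥ 0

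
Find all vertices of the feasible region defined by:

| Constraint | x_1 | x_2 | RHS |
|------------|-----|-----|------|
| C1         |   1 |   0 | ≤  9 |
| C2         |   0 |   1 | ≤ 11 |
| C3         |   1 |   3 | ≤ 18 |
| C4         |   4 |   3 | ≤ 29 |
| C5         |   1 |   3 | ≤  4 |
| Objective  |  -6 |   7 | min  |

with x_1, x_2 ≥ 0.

(0, 0), (4, 0), (0, 1.333)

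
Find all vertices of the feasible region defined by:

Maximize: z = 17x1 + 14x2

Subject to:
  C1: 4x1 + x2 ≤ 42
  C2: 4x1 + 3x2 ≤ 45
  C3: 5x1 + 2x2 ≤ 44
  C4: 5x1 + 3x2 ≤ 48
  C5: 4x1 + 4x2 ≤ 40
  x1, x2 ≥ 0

(0, 0), (8.8, 0), (8, 2), (0, 10)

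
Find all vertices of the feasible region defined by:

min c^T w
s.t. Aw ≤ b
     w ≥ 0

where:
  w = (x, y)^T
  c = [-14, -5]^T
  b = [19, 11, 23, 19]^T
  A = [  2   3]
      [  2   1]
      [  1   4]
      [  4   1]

(0, 0), (4.75, 0), (4, 3), (3.5, 4), (1.4, 5.4), (0, 5.75)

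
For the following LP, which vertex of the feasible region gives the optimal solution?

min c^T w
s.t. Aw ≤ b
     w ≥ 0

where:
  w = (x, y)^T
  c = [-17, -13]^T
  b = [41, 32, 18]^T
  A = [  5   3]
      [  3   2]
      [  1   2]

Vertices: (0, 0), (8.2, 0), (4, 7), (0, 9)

Evaluate the objective at each vertex of the feasible region:
  z(0, 0) = 0
  z(8.2, 0) = -139.4
  z(4, 7) = -159  ←
  z(0, 9) = -117
The minimum is at x = 4, y = 7.

(4, 7)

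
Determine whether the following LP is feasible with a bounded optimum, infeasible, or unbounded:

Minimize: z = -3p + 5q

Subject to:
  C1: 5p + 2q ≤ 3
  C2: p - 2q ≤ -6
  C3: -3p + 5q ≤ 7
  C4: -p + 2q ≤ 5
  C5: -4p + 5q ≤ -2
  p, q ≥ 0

Infeasible (no feasible solution exists)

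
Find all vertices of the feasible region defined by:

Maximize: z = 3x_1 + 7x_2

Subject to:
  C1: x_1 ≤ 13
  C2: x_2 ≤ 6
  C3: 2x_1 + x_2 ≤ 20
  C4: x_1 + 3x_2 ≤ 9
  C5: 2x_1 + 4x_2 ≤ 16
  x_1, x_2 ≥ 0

(0, 0), (8, 0), (6, 1), (0, 3)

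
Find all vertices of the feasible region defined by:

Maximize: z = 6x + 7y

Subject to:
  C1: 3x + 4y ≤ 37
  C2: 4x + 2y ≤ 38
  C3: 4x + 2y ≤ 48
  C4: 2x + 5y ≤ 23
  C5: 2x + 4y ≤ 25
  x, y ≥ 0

(0, 0), (9.5, 0), (9, 1), (0, 4.6)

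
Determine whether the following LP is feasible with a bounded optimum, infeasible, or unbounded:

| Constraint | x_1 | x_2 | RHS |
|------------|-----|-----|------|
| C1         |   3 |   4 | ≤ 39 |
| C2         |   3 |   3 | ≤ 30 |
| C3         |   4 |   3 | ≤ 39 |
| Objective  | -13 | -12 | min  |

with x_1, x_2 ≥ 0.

Feasible with a bounded optimal solution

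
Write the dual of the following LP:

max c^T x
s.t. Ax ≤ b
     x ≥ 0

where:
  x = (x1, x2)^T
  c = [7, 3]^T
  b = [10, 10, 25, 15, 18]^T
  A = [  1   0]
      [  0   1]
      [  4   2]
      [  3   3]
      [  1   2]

Primal max cᵀx s.t. Ax ≤ b, x ≥ 0  →  Dual min bᵀy s.t. Aᵀy ≥ c, y ≥ 0.

Minimize: z = 10y1 + 10y2 + 25y3 + 15y4 + 18y5

Subject to:
  y1 + 4y3 + 3y4 + y5 ≥ 7
  y2 + 2y3 + 3y4 + 2y5 ≥ 3
  y1, y2, y3, y4, y5 ≥ 0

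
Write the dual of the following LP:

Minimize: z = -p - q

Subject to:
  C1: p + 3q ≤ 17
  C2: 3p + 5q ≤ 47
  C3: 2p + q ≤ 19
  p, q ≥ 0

Primal min cᵀx s.t. Ax ≤ b, x ≥ 0  →  Dual max −bᵀy s.t. Aᵀy ≥ −c, y ≥ 0.

Maximize: z = -17y1 - 47y2 - 19y3

Subject to:
  y1 + 3y2 + 2y3 ≥ 1
  3y1 + 5y2 + y3 ≥ 1
  y1, y2, y3 ≥ 0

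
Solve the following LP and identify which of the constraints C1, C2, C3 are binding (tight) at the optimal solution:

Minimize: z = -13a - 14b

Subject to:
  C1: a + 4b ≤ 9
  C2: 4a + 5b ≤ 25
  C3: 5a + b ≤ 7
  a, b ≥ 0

At a = 1, b = 2, compute slack b - a·x for each constraint:
  C1: 9 − 9 = 0  (binding)
  C2: 25 − 14 = 11  (slack)
  C3: 7 − 7 = 0  (binding)

Optimal: a = 1, b = 2
Binding: C1, C3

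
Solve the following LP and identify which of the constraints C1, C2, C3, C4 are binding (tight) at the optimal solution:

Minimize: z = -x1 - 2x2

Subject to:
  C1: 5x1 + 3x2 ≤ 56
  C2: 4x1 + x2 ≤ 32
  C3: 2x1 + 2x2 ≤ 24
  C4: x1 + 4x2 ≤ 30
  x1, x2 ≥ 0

At x1 = 6, x2 = 6, compute slack b - a·x for each constraint:
  C1: 56 − 48 = 8  (slack)
  C2: 32 − 30 = 2  (slack)
  C3: 24 − 24 = 0  (binding)
  C4: 30 − 30 = 0  (binding)

Optimal: x1 = 6, x2 = 6
Binding: C3, C4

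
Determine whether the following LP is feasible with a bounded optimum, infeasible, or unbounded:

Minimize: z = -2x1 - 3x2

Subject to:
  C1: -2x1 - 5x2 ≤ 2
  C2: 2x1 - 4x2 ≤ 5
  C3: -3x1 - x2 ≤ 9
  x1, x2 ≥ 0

Unbounded (objective can decrease without bound)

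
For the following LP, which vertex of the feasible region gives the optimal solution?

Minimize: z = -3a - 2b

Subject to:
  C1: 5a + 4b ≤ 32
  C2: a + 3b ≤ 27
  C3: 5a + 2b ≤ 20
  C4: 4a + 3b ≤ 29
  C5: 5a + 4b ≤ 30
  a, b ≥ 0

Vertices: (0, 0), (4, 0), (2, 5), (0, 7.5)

Evaluate the objective at each vertex of the feasible region:
  z(0, 0) = 0
  z(4, 0) = -12
  z(2, 5) = -16  ←
  z(0, 7.5) = -15
The minimum is at a = 2, b = 5.

(2, 5)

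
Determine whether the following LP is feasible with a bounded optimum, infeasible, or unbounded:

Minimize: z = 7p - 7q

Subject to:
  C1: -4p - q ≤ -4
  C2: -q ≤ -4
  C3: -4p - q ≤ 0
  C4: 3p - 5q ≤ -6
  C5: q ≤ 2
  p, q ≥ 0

Infeasible (no feasible solution exists)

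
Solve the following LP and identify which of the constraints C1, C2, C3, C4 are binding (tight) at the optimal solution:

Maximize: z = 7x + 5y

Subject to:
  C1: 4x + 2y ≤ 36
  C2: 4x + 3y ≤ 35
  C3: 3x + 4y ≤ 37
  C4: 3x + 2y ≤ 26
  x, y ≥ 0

At x = 8, y = 1, compute slack b - a·x for each constraint:
  C1: 36 − 34 = 2  (slack)
  C2: 35 − 35 = 0  (binding)
  C3: 37 − 28 = 9  (slack)
  C4: 26 − 26 = 0  (binding)

Optimal: x = 8, y = 1
Binding: C2, C4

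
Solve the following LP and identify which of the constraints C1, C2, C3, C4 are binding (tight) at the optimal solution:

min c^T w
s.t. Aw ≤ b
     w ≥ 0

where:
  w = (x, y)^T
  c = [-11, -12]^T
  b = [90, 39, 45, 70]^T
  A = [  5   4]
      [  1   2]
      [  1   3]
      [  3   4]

At x = 10, y = 10, compute slack b - a·x for each constraint:
  C1: 90 − 90 = 0  (binding)
  C2: 39 − 30 = 9  (slack)
  C3: 45 − 40 = 5  (slack)
  C4: 70 − 70 = 0  (binding)

Optimal: x = 10, y = 10
Binding: C1, C4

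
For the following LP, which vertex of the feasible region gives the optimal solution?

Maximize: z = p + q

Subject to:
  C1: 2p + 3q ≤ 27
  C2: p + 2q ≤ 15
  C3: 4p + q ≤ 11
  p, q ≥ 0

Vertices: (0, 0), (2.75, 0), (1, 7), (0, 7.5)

Evaluate the objective at each vertex of the feasible region:
  z(0, 0) = 0
  z(2.75, 0) = 2.75
  z(1, 7) = 8  ←
  z(0, 7.5) = 7.5
The maximum is at p = 1, q = 7.

(1, 7)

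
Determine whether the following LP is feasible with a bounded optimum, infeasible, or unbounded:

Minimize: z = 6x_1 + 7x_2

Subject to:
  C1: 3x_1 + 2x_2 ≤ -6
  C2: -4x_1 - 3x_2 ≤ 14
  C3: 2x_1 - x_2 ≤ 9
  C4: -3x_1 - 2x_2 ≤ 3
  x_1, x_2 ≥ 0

Infeasible (no feasible solution exists)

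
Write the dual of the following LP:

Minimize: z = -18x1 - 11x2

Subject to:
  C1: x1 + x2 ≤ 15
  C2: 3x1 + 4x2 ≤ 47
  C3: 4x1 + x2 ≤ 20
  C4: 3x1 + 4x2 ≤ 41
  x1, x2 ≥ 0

Primal min cᵀx s.t. Ax ≤ b, x ≥ 0  →  Dual max −bᵀy s.t. Aᵀy ≥ −c, y ≥ 0.

Maximize: z = -15y1 - 47y2 - 20y3 - 41y4

Subject to:
  y1 + 3y2 + 4y3 + 3y4 ≥ 18
  y1 + 4y2 + y3 + 4y4 ≥ 11
  y1, y2, y3, y4 ≥ 0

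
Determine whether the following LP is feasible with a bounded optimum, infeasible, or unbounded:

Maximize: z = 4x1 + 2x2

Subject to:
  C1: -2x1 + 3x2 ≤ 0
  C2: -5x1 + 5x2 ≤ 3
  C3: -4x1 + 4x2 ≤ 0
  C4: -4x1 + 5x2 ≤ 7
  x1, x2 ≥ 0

Unbounded (objective can increase without bound)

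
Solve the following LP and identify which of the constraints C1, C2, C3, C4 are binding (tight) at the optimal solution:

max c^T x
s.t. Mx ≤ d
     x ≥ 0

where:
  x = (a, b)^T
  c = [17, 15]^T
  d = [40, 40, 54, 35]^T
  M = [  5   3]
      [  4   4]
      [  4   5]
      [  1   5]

At a = 5, b = 5, compute slack b - a·x for each constraint:
  C1: 40 − 40 = 0  (binding)
  C2: 40 − 40 = 0  (binding)
  C3: 54 − 45 = 9  (slack)
  C4: 35 − 30 = 5  (slack)

Optimal: a = 5, b = 5
Binding: C1, C2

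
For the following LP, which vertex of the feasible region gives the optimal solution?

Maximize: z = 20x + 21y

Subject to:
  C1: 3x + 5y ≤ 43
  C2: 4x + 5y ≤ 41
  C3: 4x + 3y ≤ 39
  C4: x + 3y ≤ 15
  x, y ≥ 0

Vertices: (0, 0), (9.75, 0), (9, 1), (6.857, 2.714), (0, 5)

Evaluate the objective at each vertex of the feasible region:
  z(0, 0) = 0
  z(9.75, 0) = 195
  z(9, 1) = 201  ←
  z(6.857, 2.714) = 194.1
  z(0, 5) = 105
The maximum is at x = 9, y = 1.

(9, 1)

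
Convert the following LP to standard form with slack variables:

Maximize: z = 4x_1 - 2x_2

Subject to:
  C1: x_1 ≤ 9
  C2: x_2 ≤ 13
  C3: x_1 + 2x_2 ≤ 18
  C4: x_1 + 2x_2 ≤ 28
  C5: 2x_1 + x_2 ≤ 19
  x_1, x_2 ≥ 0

max z = 4x_1 - 2x_2

s.t.
  x_1 + s1 = 9
  x_2 + s2 = 13
  x_1 + 2x_2 + s3 = 18
  x_1 + 2x_2 + s4 = 28
  2x_1 + x_2 + s5 = 19
  x_1, x_2, s1, s2, s3, s4, s5 ≥ 0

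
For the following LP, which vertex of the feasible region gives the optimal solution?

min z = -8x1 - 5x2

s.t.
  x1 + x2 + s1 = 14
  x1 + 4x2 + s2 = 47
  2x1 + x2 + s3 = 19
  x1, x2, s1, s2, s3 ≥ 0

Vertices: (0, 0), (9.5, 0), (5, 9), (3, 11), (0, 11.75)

Evaluate the objective at each vertex of the feasible region:
  z(0, 0) = 0
  z(9.5, 0) = -76
  z(5, 9) = -85  ←
  z(3, 11) = -79
  z(0, 11.75) = -58.75
The minimum is at x1 = 5, x2 = 9.

(5, 9)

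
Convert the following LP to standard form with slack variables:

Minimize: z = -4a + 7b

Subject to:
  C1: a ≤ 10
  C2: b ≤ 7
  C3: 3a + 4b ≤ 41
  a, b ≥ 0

min z = -4a + 7b

s.t.
  a + s1 = 10
  b + s2 = 7
  3a + 4b + s3 = 41
  a, b, s1, s2, s3 ≥ 0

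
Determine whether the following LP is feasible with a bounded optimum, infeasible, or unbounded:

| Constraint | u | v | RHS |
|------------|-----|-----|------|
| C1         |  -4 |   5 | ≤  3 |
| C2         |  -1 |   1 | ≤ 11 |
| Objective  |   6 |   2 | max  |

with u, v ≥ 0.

Unbounded (objective can increase without bound)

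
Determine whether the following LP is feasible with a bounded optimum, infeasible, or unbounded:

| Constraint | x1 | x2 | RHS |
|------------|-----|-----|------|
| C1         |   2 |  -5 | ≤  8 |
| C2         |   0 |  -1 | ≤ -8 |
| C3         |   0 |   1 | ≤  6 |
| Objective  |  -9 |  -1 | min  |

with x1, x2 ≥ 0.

Infeasible (no feasible solution exists)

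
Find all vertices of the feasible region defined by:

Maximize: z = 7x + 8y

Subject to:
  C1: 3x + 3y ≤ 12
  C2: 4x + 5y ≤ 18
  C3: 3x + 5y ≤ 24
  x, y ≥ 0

(0, 0), (4, 0), (2, 2), (0, 3.6)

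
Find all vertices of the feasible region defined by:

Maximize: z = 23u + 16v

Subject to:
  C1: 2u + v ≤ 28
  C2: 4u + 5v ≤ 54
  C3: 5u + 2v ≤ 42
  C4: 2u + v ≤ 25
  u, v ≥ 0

(0, 0), (8.4, 0), (6, 6), (0, 10.8)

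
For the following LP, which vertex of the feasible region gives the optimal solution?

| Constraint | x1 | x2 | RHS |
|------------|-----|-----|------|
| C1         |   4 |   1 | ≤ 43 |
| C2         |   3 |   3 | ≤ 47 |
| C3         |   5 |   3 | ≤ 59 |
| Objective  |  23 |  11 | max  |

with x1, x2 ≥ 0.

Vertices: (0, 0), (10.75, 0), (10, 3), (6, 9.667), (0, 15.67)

Evaluate the objective at each vertex of the feasible region:
  z(0, 0) = 0
  z(10.75, 0) = 247.2
  z(10, 3) = 263  ←
  z(6, 9.667) = 244.3
  z(0, 15.67) = 172.3
The maximum is at x1 = 10, x2 = 3.

(10, 3)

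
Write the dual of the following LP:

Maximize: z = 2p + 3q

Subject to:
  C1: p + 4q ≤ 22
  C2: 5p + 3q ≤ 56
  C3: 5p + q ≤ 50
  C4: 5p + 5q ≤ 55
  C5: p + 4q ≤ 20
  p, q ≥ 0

Primal max cᵀx s.t. Ax ≤ b, x ≥ 0  →  Dual min bᵀy s.t. Aᵀy ≥ c, y ≥ 0.

Minimize: z = 22y1 + 56y2 + 50y3 + 55y4 + 20y5

Subject to:
  y1 + 5y2 + 5y3 + 5y4 + y5 ≥ 2
  4y1 + 3y2 + y3 + 5y4 + 4y5 ≥ 3
  y1, y2, y3, y4, y5 ≥ 0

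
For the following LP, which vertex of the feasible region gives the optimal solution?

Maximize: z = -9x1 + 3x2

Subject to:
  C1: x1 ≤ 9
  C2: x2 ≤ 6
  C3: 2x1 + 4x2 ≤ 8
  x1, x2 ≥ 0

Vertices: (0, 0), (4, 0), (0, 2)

Evaluate the objective at each vertex of the feasible region:
  z(0, 0) = 0
  z(4, 0) = -36
  z(0, 2) = 6  ←
The maximum is at x1 = 0, x2 = 2.

(0, 2)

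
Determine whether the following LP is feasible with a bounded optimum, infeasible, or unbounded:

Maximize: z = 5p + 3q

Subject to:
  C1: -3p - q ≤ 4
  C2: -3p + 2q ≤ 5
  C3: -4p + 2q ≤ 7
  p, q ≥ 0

Unbounded (objective can increase without bound)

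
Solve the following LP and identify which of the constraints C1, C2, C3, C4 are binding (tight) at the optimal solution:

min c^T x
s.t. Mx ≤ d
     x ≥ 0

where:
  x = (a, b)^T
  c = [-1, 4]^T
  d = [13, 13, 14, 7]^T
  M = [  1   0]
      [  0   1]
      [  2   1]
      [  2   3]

At a = 3.5, b = 0, compute slack b - a·x for each constraint:
  C1: 13 − 3.5 = 9.5  (slack)
  C2: 13 − 0 = 13  (slack)
  C3: 14 − 7 = 7  (slack)
  C4: 7 − 7 = 0  (binding)

Optimal: a = 3.5, b = 0
Binding: C4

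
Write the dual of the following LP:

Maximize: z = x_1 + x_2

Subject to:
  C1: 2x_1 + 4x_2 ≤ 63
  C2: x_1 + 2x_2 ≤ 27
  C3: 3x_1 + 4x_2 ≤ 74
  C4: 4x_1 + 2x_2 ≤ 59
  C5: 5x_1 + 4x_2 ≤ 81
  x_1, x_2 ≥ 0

Primal max cᵀx s.t. Ax ≤ b, x ≥ 0  →  Dual min bᵀy s.t. Aᵀy ≥ c, y ≥ 0.

Minimize: z = 63y1 + 27y2 + 74y3 + 59y4 + 81y5

Subject to:
  2y1 + y2 + 3y3 + 4y4 + 5y5 ≥ 1
  4y1 + 2y2 + 4y3 + 2y4 + 4y5 ≥ 1
  y1, y2, y3, y4, y5 ≥ 0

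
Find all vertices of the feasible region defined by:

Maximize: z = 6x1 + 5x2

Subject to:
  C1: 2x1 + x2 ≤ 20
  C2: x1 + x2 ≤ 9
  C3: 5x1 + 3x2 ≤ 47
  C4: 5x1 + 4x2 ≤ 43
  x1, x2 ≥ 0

(0, 0), (8.6, 0), (7, 2), (0, 9)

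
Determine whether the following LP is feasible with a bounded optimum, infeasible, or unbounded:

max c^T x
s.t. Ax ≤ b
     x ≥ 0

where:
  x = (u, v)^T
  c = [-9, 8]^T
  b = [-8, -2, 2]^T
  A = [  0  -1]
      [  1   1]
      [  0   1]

Infeasible (no feasible solution exists)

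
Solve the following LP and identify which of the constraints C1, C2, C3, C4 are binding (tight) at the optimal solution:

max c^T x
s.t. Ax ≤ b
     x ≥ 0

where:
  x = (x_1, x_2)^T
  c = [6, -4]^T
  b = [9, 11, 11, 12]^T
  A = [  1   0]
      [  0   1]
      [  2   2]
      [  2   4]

At x_1 = 5.5, x_2 = 0, compute slack b - a·x for each constraint:
  C1: 9 − 5.5 = 3.5  (slack)
  C2: 11 − 0 = 11  (slack)
  C3: 11 − 11 = 0  (binding)
  C4: 12 − 11 = 1  (slack)

Optimal: x_1 = 5.5, x_2 = 0
Binding: C3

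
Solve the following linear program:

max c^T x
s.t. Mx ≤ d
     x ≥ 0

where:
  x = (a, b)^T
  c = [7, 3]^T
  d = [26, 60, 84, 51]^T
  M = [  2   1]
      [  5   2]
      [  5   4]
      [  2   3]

Evaluate the objective at each vertex of the feasible region:
  z(0, 0) = 0
  z(12, 0) = 84
  z(8, 10) = 86  ←
  z(6.75, 12.5) = 84.75
  z(0, 17) = 51
The maximum is at a = 8, b = 10.

a = 8, b = 10, z = 86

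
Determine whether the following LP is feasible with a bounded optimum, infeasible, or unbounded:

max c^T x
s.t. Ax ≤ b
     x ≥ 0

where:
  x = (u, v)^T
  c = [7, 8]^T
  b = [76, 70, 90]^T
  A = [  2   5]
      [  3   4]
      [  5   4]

Feasible with a bounded optimal solution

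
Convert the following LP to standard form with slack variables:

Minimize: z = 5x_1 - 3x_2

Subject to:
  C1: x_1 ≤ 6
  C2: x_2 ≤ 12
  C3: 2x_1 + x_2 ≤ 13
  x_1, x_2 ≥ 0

min z = 5x_1 - 3x_2

s.t.
  x_1 + s1 = 6
  x_2 + s2 = 12
  2x_1 + x_2 + s3 = 13
  x_1, x_2, s1, s2, s3 ≥ 0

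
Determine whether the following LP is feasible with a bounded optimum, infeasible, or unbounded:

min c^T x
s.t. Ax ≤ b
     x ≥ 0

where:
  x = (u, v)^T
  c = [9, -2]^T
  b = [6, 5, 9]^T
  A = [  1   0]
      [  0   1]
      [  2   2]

Feasible with a bounded optimal solution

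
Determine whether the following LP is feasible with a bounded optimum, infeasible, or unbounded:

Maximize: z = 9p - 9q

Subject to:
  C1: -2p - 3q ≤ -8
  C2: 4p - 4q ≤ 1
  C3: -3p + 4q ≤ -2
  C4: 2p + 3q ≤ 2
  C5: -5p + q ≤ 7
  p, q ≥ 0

Infeasible (no feasible solution exists)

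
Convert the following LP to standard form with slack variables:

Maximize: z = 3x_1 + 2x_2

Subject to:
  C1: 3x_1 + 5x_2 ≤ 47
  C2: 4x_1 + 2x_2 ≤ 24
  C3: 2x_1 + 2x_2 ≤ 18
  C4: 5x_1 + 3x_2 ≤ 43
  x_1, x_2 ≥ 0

max z = 3x_1 + 2x_2

s.t.
  3x_1 + 5x_2 + s1 = 47
  4x_1 + 2x_2 + s2 = 24
  2x_1 + 2x_2 + s3 = 18
  5x_1 + 3x_2 + s4 = 43
  x_1, x_2, s1, s2, s3, s4 ≥ 0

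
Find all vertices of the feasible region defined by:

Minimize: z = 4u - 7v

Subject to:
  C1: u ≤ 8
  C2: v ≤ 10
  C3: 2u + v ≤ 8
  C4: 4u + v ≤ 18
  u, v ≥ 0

(0, 0), (4, 0), (0, 8)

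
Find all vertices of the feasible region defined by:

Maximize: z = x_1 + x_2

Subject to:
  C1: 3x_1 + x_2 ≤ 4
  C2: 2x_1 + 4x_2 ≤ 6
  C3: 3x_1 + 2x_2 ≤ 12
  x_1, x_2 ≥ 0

(0, 0), (1.333, 0), (1, 1), (0, 1.5)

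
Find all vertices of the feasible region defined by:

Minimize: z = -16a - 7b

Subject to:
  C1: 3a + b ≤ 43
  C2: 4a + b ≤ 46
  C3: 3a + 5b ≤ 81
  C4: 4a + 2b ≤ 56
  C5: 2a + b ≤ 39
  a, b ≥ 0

(0, 0), (11.5, 0), (9, 10), (8.429, 11.14), (0, 16.2)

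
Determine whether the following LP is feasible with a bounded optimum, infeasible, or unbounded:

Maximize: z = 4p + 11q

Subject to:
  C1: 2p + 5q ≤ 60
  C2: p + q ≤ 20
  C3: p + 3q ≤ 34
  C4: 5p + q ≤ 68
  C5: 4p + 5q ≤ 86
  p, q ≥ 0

Feasible with a bounded optimal solution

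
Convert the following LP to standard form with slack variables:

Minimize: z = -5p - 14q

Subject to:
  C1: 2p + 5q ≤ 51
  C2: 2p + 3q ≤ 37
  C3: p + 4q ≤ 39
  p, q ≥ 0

min z = -5p - 14q

s.t.
  2p + 5q + s1 = 51
  2p + 3q + s2 = 37
  p + 4q + s3 = 39
  p, q, s1, s2, s3 ≥ 0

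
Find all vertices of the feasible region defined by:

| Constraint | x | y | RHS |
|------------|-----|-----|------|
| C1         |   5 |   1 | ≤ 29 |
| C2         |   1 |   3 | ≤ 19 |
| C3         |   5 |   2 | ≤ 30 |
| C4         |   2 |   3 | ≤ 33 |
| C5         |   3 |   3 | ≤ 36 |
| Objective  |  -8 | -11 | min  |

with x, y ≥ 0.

(0, 0), (5.8, 0), (5.6, 1), (4, 5), (0, 6.333)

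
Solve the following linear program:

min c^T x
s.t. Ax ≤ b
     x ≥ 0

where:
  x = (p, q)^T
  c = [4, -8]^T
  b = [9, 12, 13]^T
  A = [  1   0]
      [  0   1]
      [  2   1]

Evaluate the objective at each vertex of the feasible region:
  z(0, 0) = 0
  z(6.5, 0) = 26
  z(0.5, 12) = -94
  z(0, 12) = -96  ←
The minimum is at p = 0, q = 12.

p = 0, q = 12, z = -96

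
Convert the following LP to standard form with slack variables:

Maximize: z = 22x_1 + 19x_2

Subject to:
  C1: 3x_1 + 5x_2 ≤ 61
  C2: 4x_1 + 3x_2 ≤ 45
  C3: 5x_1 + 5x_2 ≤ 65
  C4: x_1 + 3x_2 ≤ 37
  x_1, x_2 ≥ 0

max z = 22x_1 + 19x_2

s.t.
  3x_1 + 5x_2 + s1 = 61
  4x_1 + 3x_2 + s2 = 45
  5x_1 + 5x_2 + s3 = 65
  x_1 + 3x_2 + s4 = 37
  x_1, x_2, s1, s2, s3, s4 ≥ 0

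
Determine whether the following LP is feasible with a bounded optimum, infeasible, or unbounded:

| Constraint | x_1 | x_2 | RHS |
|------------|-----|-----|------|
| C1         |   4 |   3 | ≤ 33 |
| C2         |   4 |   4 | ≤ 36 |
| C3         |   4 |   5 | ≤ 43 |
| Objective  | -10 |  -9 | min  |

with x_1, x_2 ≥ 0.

Feasible with a bounded optimal solution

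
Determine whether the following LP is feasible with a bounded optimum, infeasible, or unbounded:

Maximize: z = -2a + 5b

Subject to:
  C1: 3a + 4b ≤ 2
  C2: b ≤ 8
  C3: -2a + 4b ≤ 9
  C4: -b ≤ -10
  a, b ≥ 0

Infeasible (no feasible solution exists)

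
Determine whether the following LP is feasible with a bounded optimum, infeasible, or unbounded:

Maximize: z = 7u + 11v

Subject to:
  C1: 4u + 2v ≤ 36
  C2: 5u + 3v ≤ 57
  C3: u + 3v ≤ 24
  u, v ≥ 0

Feasible with a bounded optimal solution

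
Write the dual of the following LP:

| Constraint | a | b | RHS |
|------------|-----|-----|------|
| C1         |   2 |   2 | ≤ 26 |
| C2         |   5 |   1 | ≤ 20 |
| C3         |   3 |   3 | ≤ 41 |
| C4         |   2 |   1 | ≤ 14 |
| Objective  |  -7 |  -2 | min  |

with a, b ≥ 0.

Primal min cᵀx s.t. Ax ≤ b, x ≥ 0  →  Dual max −bᵀy s.t. Aᵀy ≥ −c, y ≥ 0.

Maximize: z = -26y1 - 20y2 - 41y3 - 14y4

Subject to:
  2y1 + 5y2 + 3y3 + 2y4 ≥ 7
  2y1 + y2 + 3y3 + y4 ≥ 2
  y1, y2, y3, y4 ≥ 0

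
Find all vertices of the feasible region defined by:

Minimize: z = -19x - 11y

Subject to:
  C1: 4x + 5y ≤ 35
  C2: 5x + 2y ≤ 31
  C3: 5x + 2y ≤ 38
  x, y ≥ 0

(0, 0), (6.2, 0), (5, 3), (0, 7)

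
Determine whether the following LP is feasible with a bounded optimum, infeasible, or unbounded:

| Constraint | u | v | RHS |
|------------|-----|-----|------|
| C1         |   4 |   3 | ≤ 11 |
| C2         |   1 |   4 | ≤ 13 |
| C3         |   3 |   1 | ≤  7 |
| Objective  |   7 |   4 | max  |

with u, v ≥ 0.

Feasible with a bounded optimal solution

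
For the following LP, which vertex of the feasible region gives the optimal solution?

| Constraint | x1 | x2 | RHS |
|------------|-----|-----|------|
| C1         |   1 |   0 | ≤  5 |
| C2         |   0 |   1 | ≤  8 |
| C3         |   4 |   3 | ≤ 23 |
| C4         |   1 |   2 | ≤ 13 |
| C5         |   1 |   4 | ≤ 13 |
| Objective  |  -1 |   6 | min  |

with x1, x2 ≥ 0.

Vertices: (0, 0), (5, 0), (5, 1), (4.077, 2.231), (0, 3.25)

Evaluate the objective at each vertex of the feasible region:
  z(0, 0) = 0
  z(5, 0) = -5  ←
  z(5, 1) = 1
  z(4.077, 2.231) = 9.308
  z(0, 3.25) = 19.5
The minimum is at x1 = 5, x2 = 0.

(5, 0)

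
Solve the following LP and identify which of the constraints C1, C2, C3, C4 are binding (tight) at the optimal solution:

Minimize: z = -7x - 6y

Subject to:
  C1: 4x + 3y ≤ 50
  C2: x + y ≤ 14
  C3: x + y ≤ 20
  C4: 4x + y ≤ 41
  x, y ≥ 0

At x = 8, y = 6, compute slack b - a·x for each constraint:
  C1: 50 − 50 = 0  (binding)
  C2: 14 − 14 = 0  (binding)
  C3: 20 − 14 = 6  (slack)
  C4: 41 − 38 = 3  (slack)

Optimal: x = 8, y = 6
Binding: C1, C2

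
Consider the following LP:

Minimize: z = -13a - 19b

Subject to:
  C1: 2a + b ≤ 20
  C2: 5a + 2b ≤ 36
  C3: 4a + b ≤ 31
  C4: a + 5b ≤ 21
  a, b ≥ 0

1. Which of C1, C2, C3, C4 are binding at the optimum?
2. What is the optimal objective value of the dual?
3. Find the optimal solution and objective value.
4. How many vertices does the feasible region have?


1. C2, C4
2. -135
3. a = 6, b = 3, z = -135
4. 4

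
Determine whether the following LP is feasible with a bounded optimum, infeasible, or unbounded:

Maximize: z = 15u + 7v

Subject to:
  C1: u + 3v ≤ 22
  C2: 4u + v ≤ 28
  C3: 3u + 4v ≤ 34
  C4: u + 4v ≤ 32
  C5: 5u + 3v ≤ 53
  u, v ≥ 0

Feasible with a bounded optimal solution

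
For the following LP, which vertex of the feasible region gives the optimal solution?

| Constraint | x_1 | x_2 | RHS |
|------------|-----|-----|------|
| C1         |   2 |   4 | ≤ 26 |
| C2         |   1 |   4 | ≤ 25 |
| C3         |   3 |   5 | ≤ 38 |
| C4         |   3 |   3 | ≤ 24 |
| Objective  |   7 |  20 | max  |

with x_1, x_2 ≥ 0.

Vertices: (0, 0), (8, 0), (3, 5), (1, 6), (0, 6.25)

Evaluate the objective at each vertex of the feasible region:
  z(0, 0) = 0
  z(8, 0) = 56
  z(3, 5) = 121
  z(1, 6) = 127  ←
  z(0, 6.25) = 125
The maximum is at x_1 = 1, x_2 = 6.

(1, 6)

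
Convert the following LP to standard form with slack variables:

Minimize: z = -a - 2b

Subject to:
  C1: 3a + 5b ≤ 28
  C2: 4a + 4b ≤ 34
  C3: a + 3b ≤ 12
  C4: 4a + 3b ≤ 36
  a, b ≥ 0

min z = -a - 2b

s.t.
  3a + 5b + s1 = 28
  4a + 4b + s2 = 34
  a + 3b + s3 = 12
  4a + 3b + s4 = 36
  a, b, s1, s2, s3, s4 ≥ 0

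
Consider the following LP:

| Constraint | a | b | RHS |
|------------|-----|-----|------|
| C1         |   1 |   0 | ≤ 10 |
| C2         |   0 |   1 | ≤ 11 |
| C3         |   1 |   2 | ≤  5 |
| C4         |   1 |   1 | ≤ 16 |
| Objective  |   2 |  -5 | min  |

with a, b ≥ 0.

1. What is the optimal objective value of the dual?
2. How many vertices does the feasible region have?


1. -12.5
2. 3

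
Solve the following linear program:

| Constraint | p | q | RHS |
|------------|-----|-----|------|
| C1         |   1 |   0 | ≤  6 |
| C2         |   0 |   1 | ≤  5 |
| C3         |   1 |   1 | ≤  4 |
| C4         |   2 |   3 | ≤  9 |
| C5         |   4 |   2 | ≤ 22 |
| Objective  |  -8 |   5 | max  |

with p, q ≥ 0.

Evaluate the objective at each vertex of the feasible region:
  z(0, 0) = 0
  z(4, 0) = -32
  z(3, 1) = -19
  z(0, 3) = 15  ←
The maximum is at p = 0, q = 3.

p = 0, q = 3, z = 15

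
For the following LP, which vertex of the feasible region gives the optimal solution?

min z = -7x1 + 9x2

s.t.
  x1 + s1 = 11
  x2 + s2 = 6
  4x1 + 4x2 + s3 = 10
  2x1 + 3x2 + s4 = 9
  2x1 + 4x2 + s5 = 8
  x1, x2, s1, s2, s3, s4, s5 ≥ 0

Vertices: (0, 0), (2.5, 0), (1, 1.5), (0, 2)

Evaluate the objective at each vertex of the feasible region:
  z(0, 0) = 0
  z(2.5, 0) = -17.5  ←
  z(1, 1.5) = 6.5
  z(0, 2) = 18
The minimum is at x1 = 2.5, x2 = 0.

(2.5, 0)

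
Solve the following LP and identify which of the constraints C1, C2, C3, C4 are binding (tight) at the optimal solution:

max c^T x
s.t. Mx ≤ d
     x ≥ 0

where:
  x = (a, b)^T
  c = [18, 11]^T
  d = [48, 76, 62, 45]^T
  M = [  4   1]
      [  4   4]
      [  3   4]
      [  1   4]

At a = 10, b = 8, compute slack b - a·x for each constraint:
  C1: 48 − 48 = 0  (binding)
  C2: 76 − 72 = 4  (slack)
  C3: 62 − 62 = 0  (binding)
  C4: 45 − 42 = 3  (slack)

Optimal: a = 10, b = 8
Binding: C1, C3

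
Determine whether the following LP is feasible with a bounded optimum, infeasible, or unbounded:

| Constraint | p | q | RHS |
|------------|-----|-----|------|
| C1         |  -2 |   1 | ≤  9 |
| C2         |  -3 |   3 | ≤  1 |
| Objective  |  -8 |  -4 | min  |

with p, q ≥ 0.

Unbounded (objective can decrease without bound)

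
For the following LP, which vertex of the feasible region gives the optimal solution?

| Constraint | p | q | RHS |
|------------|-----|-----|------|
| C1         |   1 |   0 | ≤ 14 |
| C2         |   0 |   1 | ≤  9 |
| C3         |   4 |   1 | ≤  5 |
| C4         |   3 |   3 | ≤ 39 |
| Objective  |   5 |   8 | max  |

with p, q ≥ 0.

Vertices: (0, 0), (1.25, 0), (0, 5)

Evaluate the objective at each vertex of the feasible region:
  z(0, 0) = 0
  z(1.25, 0) = 6.25
  z(0, 5) = 40  ←
The maximum is at p = 0, q = 5.

(0, 5)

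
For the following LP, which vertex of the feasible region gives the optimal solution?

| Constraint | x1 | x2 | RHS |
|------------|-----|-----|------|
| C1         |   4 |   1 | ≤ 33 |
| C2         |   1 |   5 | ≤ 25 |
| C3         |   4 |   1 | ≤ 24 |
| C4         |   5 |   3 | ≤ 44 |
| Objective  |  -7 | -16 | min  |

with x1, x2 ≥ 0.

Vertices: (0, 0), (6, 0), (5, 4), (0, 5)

Evaluate the objective at each vertex of the feasible region:
  z(0, 0) = 0
  z(6, 0) = -42
  z(5, 4) = -99  ←
  z(0, 5) = -80
The minimum is at x1 = 5, x2 = 4.

(5, 4)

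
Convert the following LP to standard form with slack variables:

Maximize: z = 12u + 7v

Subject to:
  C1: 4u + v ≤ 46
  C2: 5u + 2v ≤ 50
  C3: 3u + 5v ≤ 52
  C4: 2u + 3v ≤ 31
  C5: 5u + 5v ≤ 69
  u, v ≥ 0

max z = 12u + 7v

s.t.
  4u + v + s1 = 46
  5u + 2v + s2 = 50
  3u + 5v + s3 = 52
  2u + 3v + s4 = 31
  5u + 5v + s5 = 69
  u, v, s1, s2, s3, s4, s5 ≥ 0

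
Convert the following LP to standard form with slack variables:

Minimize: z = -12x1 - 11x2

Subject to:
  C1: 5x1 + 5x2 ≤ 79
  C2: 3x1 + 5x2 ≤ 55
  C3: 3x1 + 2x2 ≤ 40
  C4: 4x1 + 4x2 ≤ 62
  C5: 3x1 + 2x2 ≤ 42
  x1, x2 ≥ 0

min z = -12x1 - 11x2

s.t.
  5x1 + 5x2 + s1 = 79
  3x1 + 5x2 + s2 = 55
  3x1 + 2x2 + s3 = 40
  4x1 + 4x2 + s4 = 62
  3x1 + 2x2 + s5 = 42
  x1, x2, s1, s2, s3, s4, s5 ≥ 0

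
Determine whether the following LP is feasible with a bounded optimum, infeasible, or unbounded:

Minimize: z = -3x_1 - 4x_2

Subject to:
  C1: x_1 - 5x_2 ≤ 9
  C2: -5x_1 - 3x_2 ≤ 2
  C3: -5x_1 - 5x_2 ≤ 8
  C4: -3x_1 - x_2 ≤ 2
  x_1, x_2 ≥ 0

Unbounded (objective can decrease without bound)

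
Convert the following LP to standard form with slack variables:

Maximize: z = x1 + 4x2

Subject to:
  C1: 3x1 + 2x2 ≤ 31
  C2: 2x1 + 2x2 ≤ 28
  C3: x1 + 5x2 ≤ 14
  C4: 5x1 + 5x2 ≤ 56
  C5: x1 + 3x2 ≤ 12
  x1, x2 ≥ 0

max z = x1 + 4x2

s.t.
  3x1 + 2x2 + s1 = 31
  2x1 + 2x2 + s2 = 28
  x1 + 5x2 + s3 = 14
  5x1 + 5x2 + s4 = 56
  x1 + 3x2 + s5 = 12
  x1, x2, s1, s2, s3, s4, s5 ≥ 0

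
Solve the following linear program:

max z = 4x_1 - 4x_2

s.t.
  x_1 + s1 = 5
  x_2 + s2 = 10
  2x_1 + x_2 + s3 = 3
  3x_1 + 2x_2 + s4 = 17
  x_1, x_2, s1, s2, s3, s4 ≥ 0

Evaluate the objective at each vertex of the feasible region:
  z(0, 0) = 0
  z(1.5, 0) = 6  ←
  z(0, 3) = -12
The maximum is at x_1 = 1.5, x_2 = 0.

x_1 = 1.5, x_2 = 0, z = 6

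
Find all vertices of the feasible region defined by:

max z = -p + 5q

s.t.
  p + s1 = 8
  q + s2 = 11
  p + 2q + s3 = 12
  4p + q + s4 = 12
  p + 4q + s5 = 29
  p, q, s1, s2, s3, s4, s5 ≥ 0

(0, 0), (3, 0), (1.714, 5.143), (0, 6)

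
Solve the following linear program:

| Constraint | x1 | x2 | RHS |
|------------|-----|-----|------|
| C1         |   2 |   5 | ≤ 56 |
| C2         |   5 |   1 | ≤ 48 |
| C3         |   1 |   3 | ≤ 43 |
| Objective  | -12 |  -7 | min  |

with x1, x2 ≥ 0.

Evaluate the objective at each vertex of the feasible region:
  z(0, 0) = 0
  z(9.6, 0) = -115.2
  z(8, 8) = -152  ←
  z(0, 11.2) = -78.4
The minimum is at x1 = 8, x2 = 8.

x1 = 8, x2 = 8, z = -152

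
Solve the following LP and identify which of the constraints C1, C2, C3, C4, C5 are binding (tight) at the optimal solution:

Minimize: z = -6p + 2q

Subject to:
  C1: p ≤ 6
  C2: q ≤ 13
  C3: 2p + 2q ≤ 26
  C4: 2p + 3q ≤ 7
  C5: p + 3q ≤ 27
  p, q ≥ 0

At p = 3.5, q = 0, compute slack b - a·x for each constraint:
  C1: 6 − 3.5 = 2.5  (slack)
  C2: 13 − 0 = 13  (slack)
  C3: 26 − 7 = 19  (slack)
  C4: 7 − 7 = 0  (binding)
  C5: 27 − 3.5 = 23.5  (slack)

Optimal: p = 3.5, q = 0
Binding: C4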